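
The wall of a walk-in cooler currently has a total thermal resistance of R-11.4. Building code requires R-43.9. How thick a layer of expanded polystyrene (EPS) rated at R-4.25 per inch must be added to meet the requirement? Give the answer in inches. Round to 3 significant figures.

ΔR = 43.9 − 11.4 = 32.5 ft²·°F·h/BTU
L = ΔR / (R/in) = 32.5/4.25 = 7.647 in

7.65 in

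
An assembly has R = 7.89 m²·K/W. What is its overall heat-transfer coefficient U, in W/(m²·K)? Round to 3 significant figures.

U = 1/R = 1/7.89 = 0.1267

0.127 W/(m²·K)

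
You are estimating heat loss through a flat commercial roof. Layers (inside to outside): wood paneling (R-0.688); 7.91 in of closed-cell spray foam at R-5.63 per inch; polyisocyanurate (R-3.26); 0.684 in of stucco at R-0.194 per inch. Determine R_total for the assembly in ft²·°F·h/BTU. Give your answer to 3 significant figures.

7.91 × 5.63 = 44.53
0.684 × 0.194 = 0.1327
R_total = 0.688 + 44.53 + 3.26 + 0.1327 = 48.61 ft²·°F·h/BTU

48.6 ft²·°F·h/BTU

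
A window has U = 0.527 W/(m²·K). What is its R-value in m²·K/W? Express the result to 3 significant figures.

R = 1/U = 1/0.527 = 1.898

1.90 m²·K/W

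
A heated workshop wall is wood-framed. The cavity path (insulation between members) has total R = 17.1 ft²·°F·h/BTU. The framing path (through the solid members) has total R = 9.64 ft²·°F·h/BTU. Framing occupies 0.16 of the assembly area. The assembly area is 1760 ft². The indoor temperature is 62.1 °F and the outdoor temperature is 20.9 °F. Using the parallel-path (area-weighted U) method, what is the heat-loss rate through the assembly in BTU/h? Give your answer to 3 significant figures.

4770 BTU/h

U_eff = 0.84/17.1 + 0.16/9.64 = 0.04912 + 0.0166 = 0.06572
R_eff = 1/U_eff = 15.22 ft²·°F·h/BTU
Q = 1760 × (62.1 − 20.9) / 15.22 = 4766 BTU/h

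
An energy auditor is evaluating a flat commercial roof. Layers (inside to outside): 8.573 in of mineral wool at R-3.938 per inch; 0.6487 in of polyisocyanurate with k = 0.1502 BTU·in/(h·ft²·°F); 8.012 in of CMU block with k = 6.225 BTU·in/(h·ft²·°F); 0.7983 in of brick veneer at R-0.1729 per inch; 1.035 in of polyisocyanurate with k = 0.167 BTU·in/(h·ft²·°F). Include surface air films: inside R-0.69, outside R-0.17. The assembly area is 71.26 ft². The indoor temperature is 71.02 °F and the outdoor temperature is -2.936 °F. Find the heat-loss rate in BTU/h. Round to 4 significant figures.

8.573 × 3.938 = 33.76
0.6487/0.1502 = 4.3189
8.012/6.225 = 1.2871
0.7983 × 0.1729 = 0.13803
1.035/0.167 = 6.1976
R_total = 0.69 + 33.76 + 4.3189 + 1.2871 + 0.13803 + 6.1976 + 0.17 = 46.562 ft²·°F·h/BTU
Q = A·ΔT/R = 71.26 × (71.02 − (-2.936)) / 46.562 = 113.18 BTU/h

113.2 BTU/h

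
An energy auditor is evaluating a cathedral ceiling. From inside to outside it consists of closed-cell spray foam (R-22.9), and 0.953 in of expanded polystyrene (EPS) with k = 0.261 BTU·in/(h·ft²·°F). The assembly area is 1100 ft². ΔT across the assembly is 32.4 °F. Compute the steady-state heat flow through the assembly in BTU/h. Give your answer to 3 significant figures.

0.953/0.261 = 3.651
R_total = 22.9 + 3.651 = 26.55 ft²·°F·h/BTU
Q = A·ΔT/R = 1100 × 32.4 / 26.55 = 1342 BTU/h

1340 BTU/h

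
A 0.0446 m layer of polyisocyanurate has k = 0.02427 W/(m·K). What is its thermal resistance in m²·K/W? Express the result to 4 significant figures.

1.838 m²·K/W

R = L/k = 0.0446/0.02427 = 1.8377 m²·K/W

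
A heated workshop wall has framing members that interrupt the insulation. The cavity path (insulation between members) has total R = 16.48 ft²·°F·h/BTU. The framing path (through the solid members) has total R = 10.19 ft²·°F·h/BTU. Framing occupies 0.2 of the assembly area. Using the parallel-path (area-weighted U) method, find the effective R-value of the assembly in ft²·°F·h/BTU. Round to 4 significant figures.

U_eff = 0.8/16.48 + 0.2/10.19 = 0.048544 + 0.019627 = 0.068171
R_eff = 1/U_eff = 14.669 ft²·°F·h/BTU

14.67 ft²·°F·h/BTU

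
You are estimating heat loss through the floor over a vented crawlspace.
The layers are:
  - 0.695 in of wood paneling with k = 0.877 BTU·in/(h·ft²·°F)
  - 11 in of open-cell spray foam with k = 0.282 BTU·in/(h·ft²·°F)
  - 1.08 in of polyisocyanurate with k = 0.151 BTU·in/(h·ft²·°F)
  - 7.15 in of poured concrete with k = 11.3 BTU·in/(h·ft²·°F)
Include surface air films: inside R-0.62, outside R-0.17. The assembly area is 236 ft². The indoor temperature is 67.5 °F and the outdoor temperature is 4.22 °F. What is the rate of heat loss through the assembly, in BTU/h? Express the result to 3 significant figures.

309 BTU/h

0.695/0.877 = 0.7925
11/0.282 = 39.01
1.08/0.151 = 7.152
7.15/11.3 = 0.6327
R_total = 0.62 + 0.7925 + 39.01 + 7.152 + 0.6327 + 0.17 = 48.37 ft²·°F·h/BTU
Q = A·ΔT/R = 236 × (67.5 − 4.22) / 48.37 = 308.7 BTU/h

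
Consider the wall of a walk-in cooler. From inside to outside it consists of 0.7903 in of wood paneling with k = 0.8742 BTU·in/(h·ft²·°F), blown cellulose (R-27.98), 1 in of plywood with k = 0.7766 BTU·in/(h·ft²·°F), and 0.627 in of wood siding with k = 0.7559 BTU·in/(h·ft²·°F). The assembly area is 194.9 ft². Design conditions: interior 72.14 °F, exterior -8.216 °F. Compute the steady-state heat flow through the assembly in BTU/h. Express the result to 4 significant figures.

505.2 BTU/h

0.7903/0.8742 = 0.90403
1/0.7766 = 1.2877
0.627/0.7559 = 0.82947
R_total = 0.90403 + 27.98 + 1.2877 + 0.82947 = 31.001 ft²·°F·h/BTU
Q = A·ΔT/R = 194.9 × (72.14 − (-8.216)) / 31.001 = 505.19 BTU/h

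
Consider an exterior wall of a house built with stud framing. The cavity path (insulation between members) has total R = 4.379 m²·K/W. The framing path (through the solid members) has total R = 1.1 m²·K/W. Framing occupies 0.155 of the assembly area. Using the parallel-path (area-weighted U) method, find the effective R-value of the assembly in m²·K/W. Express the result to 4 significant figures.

U_eff = 0.845/4.379 + 0.155/1.1 = 0.19297 + 0.14091 = 0.33388
R_eff = 1/U_eff = 2.9951 m²·K/W

2.995 m²·K/W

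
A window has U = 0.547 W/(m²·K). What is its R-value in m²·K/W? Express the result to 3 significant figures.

1.83 m²·K/W

R = 1/U = 1/0.547 = 1.828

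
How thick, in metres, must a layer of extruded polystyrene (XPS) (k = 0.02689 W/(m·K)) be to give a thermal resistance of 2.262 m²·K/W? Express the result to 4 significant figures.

0.06083 m

L = R·k = 2.262 × 0.02689 = 0.060825 m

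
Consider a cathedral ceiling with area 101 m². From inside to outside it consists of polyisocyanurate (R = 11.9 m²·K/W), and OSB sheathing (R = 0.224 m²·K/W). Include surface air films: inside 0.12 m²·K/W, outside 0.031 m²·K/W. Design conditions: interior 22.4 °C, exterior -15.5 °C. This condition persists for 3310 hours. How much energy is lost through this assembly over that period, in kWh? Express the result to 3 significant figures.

1030 kWh

R_total = 0.12 + 11.9 + 0.224 + 0.031 = 12.28 m²·K/W
Q = 101 × (22.4 − (-15.5)) / 12.28 = 311.8 W
E = 311.8 W × 3310 h / 1000 = 1032 kWh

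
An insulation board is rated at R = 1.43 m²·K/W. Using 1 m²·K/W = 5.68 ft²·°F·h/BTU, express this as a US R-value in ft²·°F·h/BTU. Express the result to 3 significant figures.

8.12 ft²·°F·h/BTU

R_US = 1.43 × 5.68 = 8.122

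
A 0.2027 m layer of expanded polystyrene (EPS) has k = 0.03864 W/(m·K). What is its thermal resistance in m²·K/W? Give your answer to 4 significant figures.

5.246 m²·K/W

R = L/k = 0.2027/0.03864 = 5.2459 m²·K/W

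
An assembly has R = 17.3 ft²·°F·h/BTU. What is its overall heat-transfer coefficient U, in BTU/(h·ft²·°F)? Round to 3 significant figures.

0.0578 BTU/(h·ft²·°F)

U = 1/R = 1/17.3 = 0.0578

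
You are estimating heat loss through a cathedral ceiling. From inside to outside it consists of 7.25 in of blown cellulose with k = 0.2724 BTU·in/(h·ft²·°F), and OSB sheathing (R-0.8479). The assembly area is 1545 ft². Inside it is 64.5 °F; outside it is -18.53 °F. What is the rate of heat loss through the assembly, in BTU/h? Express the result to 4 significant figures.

4671 BTU/h

7.25/0.2724 = 26.615
R_total = 26.615 + 0.8479 = 27.463 ft²·°F·h/BTU
Q = A·ΔT/R = 1545 × (64.5 − (-18.53)) / 27.463 = 4671 BTU/h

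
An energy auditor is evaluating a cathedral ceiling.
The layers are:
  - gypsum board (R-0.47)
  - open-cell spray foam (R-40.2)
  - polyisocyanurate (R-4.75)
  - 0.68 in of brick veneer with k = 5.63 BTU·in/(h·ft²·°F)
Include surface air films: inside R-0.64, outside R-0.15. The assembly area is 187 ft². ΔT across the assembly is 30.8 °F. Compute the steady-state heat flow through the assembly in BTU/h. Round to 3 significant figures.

0.68/5.63 = 0.1208
R_total = 0.64 + 0.47 + 40.2 + 4.75 + 0.1208 + 0.15 = 46.33 ft²·°F·h/BTU
Q = A·ΔT/R = 187 × 30.8 / 46.33 = 124.3 BTU/h

124 BTU/h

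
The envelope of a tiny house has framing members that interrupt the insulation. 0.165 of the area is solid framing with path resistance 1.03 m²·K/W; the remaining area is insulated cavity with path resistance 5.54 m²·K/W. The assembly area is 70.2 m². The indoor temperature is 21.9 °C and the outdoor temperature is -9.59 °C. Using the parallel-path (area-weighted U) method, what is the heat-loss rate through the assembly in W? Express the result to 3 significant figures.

687 W

U_eff = 0.835/5.54 + 0.165/1.03 = 0.1507 + 0.1602 = 0.3109
R_eff = 1/U_eff = 3.216 m²·K/W
Q = 70.2 × (21.9 − (-9.59)) / 3.216 = 687.3 W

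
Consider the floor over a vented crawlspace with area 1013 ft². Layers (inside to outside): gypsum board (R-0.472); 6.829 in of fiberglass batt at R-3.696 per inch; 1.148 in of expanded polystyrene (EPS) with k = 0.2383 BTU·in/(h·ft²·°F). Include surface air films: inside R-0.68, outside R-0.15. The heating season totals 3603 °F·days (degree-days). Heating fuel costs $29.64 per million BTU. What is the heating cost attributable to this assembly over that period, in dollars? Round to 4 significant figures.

6.829 × 3.696 = 25.24
1.148/0.2383 = 4.8175
R_total = 0.68 + 0.472 + 25.24 + 4.8175 + 0.15 = 31.359 ft²·°F·h/BTU
E = A × HDD × 24 / R = 1013 × 3603 × 24 / 31.359 = 2793300 BTU
Cost = 2793300/10⁶ × 29.64 = $82.793

82.79 dollars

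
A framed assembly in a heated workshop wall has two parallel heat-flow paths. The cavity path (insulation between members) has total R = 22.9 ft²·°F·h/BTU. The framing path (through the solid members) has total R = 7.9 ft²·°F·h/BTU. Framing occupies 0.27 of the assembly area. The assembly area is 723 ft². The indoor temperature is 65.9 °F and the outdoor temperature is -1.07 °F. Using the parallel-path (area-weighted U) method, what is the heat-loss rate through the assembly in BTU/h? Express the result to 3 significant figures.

3200 BTU/h

U_eff = 0.73/22.9 + 0.27/7.9 = 0.03188 + 0.03418 = 0.06605
R_eff = 1/U_eff = 15.14 ft²·°F·h/BTU
Q = 723 × (65.9 − (-1.07)) / 15.14 = 3198 BTU/h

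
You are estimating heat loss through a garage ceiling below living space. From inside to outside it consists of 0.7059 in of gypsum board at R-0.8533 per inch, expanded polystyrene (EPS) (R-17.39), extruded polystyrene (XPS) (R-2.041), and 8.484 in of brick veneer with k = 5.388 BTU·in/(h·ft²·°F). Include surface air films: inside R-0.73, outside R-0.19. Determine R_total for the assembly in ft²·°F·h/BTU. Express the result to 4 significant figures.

22.53 ft²·°F·h/BTU

0.7059 × 0.8533 = 0.60234
8.484/5.388 = 1.5746
R_total = 0.73 + 0.60234 + 17.39 + 2.041 + 1.5746 + 0.19 = 22.528 ft²·°F·h/BTU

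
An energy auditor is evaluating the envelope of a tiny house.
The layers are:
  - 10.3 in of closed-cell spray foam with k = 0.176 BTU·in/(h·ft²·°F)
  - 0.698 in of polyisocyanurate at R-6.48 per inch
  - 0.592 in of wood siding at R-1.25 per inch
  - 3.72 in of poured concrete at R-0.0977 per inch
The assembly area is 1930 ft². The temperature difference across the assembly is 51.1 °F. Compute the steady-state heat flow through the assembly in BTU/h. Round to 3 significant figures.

10.3/0.176 = 58.52
0.698 × 6.48 = 4.523
0.592 × 1.25 = 0.74
3.72 × 0.0977 = 0.3634
R_total = 58.52 + 4.523 + 0.74 + 0.3634 = 64.15 ft²·°F·h/BTU
Q = A·ΔT/R = 1930 × 51.1 / 64.15 = 1537 BTU/h

1540 BTU/h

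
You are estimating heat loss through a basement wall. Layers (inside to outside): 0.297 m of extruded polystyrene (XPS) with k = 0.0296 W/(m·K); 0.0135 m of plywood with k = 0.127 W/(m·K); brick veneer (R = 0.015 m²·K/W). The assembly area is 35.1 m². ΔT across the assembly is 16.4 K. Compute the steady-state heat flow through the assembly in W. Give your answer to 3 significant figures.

0.297/0.0296 = 10.03
0.0135/0.127 = 0.1063
R_total = 10.03 + 0.1063 + 0.015 = 10.16 m²·K/W
Q = A·ΔT/R = 35.1 × 16.4 / 10.16 = 56.68 W

56.7 W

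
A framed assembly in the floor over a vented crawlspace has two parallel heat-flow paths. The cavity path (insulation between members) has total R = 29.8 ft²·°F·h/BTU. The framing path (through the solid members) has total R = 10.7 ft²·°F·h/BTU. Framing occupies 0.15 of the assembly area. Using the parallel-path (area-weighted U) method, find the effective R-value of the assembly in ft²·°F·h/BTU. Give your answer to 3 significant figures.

U_eff = 0.85/29.8 + 0.15/10.7 = 0.02852 + 0.01402 = 0.04254
R_eff = 1/U_eff = 23.51 ft²·°F·h/BTU

23.5 ft²·°F·h/BTU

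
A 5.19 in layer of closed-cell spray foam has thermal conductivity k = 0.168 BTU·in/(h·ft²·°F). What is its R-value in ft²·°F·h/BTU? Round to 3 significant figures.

30.9 ft²·°F·h/BTU

R = L/k = 5.19/0.168 = 30.89 ft²·°F·h/BTU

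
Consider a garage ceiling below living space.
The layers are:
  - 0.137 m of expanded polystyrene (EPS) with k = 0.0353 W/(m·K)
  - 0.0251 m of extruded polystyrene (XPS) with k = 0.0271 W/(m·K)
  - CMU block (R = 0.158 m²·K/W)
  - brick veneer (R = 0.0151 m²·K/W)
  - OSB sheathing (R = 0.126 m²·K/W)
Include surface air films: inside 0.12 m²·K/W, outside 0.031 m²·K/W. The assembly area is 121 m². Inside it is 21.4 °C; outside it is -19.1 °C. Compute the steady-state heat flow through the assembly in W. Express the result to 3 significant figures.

0.137/0.0353 = 3.881
0.0251/0.0271 = 0.9262
R_total = 0.12 + 3.881 + 0.9262 + 0.158 + 0.0151 + 0.126 + 0.031 = 5.257 m²·K/W
Q = A·ΔT/R = 121 × (21.4 − (-19.1)) / 5.257 = 932.1 W

932 W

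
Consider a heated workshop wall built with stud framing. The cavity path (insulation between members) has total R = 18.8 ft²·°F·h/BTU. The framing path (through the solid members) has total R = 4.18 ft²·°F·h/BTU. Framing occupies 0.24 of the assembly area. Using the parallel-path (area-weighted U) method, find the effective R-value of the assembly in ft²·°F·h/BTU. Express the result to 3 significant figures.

U_eff = 0.76/18.8 + 0.24/4.18 = 0.04043 + 0.05742 = 0.09784
R_eff = 1/U_eff = 10.22 ft²·°F·h/BTU

10.2 ft²·°F·h/BTU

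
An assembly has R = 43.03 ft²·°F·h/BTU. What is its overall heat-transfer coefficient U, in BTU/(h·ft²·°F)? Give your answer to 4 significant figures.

U = 1/R = 1/43.03 = 0.02324

0.02324 BTU/(h·ft²·°F)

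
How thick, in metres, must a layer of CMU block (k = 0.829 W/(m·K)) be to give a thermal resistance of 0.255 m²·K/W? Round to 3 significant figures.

L = R·k = 0.255 × 0.829 = 0.2114 m

0.211 m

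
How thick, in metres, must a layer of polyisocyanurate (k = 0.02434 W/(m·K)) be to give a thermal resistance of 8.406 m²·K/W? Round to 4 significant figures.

L = R·k = 8.406 × 0.02434 = 0.2046 m

0.2046 m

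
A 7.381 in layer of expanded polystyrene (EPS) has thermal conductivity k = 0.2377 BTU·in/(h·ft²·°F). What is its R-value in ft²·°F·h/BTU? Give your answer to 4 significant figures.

31.05 ft²·°F·h/BTU

R = L/k = 7.381/0.2377 = 31.052 ft²·°F·h/BTU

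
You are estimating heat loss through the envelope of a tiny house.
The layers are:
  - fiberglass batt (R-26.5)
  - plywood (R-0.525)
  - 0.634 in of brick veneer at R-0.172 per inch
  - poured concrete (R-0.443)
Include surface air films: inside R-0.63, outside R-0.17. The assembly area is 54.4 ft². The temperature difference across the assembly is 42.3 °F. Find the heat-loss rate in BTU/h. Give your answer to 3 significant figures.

81.1 BTU/h

0.634 × 0.172 = 0.109
R_total = 0.63 + 26.5 + 0.525 + 0.109 + 0.443 + 0.17 = 28.38 ft²·°F·h/BTU
Q = A·ΔT/R = 54.4 × 42.3 / 28.38 = 81.09 BTU/h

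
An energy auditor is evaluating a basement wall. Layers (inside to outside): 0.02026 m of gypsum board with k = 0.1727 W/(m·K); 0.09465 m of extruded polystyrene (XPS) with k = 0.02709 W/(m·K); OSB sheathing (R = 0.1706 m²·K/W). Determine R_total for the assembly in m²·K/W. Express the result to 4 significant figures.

3.782 m²·K/W

0.02026/0.1727 = 0.11731
0.09465/0.02709 = 3.4939
R_total = 0.11731 + 3.4939 + 0.1706 = 3.7818 m²·K/W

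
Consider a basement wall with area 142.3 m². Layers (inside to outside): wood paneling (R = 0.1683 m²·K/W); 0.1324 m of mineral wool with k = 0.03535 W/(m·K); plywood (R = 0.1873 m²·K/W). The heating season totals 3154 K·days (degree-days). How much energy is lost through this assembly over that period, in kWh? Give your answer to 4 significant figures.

2627 kWh

0.1324/0.03535 = 3.7454
R_total = 0.1683 + 3.7454 + 0.1873 = 4.101 m²·K/W
E = A × HDD × 24 / R / 1000 = 142.3 × 3154 × 24 / 4.101 / 1000 = 2626.6 kWh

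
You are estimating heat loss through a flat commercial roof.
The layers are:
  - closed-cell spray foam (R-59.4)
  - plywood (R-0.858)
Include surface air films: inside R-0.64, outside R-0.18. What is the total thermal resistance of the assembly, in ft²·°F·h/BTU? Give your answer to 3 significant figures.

R_total = 0.64 + 59.4 + 0.858 + 0.18 = 61.08 ft²·°F·h/BTU

61.1 ft²·°F·h/BTU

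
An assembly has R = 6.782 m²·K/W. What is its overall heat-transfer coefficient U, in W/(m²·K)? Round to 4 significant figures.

0.1474 W/(m²·K)

U = 1/R = 1/6.782 = 0.14745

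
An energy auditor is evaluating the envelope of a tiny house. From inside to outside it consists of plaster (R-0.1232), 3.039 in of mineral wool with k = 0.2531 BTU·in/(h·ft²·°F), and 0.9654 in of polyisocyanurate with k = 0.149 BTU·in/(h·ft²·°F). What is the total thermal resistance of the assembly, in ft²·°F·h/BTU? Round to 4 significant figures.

18.61 ft²·°F·h/BTU

3.039/0.2531 = 12.007
0.9654/0.149 = 6.4792
R_total = 0.1232 + 12.007 + 6.4792 = 18.61 ft²·°F·h/BTU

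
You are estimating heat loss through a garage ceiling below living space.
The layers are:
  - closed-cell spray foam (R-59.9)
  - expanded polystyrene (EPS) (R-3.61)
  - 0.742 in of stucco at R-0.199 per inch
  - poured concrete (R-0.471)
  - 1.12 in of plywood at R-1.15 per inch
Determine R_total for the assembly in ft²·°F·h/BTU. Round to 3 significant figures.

0.742 × 0.199 = 0.1477
1.12 × 1.15 = 1.288
R_total = 59.9 + 3.61 + 0.1477 + 0.471 + 1.288 = 65.42 ft²·°F·h/BTU

65.4 ft²·°F·h/BTU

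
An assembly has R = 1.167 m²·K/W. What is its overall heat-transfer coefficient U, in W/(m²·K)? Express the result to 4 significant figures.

0.8569 W/(m²·K)

U = 1/R = 1/1.167 = 0.8569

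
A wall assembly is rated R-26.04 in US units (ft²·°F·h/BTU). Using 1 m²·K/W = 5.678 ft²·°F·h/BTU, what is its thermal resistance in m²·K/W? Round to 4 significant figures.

R_SI = 26.04/5.678 = 4.5861

4.586 m²·K/W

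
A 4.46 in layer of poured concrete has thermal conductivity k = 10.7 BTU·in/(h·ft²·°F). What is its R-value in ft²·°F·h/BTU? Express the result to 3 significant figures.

0.417 ft²·°F·h/BTU

R = L/k = 4.46/10.7 = 0.4168 ft²·°F·h/BTU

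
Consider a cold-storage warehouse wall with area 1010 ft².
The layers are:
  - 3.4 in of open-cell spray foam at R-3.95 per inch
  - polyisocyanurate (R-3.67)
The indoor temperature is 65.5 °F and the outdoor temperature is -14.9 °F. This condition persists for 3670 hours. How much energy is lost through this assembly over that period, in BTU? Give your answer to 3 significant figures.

3.4 × 3.95 = 13.43
R_total = 13.43 + 3.67 = 17.1 ft²·°F·h/BTU
Q = 1010 × (65.5 − (-14.9)) / 17.1 = 4749 BTU/h
E = 4749 × 3670 = 17430000 BTU

17400000 BTU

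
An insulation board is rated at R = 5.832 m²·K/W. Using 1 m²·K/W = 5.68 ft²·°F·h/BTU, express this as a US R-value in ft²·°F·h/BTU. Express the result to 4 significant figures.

33.13 ft²·°F·h/BTU

R_US = 5.832 × 5.68 = 33.126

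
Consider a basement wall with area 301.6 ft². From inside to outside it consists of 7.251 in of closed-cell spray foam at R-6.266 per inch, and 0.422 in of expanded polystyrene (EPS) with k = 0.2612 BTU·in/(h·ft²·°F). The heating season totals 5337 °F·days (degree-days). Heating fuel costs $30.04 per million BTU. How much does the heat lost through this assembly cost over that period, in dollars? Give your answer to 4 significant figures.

7.251 × 6.266 = 45.435
0.422/0.2612 = 1.6156
R_total = 45.435 + 1.6156 = 47.05 ft²·°F·h/BTU
E = A × HDD × 24 / R = 301.6 × 5337 × 24 / 47.05 = 821060 BTU
Cost = 821060/10⁶ × 30.04 = $24.665

24.66 dollars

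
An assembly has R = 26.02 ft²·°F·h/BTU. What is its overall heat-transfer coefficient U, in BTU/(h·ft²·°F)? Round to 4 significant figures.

U = 1/R = 1/26.02 = 0.038432

0.03843 BTU/(h·ft²·°F)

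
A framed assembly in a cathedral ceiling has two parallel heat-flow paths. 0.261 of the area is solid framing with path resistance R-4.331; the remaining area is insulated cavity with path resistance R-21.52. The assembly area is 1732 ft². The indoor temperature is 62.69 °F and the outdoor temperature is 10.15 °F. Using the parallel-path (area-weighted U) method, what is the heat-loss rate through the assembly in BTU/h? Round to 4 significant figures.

8609 BTU/h

U_eff = 0.739/21.52 + 0.261/4.331 = 0.03434 + 0.060263 = 0.094603
R_eff = 1/U_eff = 10.57 ft²·°F·h/BTU
Q = 1732 × (62.69 − 10.15) / 10.57 = 8608.8 BTU/h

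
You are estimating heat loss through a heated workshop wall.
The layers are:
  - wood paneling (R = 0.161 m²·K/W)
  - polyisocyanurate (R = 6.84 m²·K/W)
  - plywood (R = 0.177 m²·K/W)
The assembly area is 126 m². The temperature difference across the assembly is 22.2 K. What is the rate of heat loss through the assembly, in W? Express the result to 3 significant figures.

390 W

R_total = 0.161 + 6.84 + 0.177 = 7.178 m²·K/W
Q = A·ΔT/R = 126 × 22.2 / 7.178 = 389.7 W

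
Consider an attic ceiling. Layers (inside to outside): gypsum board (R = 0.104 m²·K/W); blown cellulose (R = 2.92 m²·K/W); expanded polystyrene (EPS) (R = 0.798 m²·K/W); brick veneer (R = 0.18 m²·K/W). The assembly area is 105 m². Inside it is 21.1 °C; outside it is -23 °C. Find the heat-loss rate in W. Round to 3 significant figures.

R_total = 0.104 + 2.92 + 0.798 + 0.18 = 4.002 m²·K/W
Q = A·ΔT/R = 105 × (21.1 − (-23)) / 4.002 = 1157 W

1160 W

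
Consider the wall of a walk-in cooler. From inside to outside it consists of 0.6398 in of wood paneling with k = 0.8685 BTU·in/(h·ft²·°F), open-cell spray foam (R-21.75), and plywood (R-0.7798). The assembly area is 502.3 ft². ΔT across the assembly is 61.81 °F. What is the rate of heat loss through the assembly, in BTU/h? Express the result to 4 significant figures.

0.6398/0.8685 = 0.73667
R_total = 0.73667 + 21.75 + 0.7798 = 23.266 ft²·°F·h/BTU
Q = A·ΔT/R = 502.3 × 61.81 / 23.266 = 1334.4 BTU/h

1334 BTU/h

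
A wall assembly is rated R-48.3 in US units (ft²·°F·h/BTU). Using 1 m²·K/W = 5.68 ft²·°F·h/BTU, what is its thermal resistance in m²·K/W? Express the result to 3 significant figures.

R_SI = 48.3/5.68 = 8.504

8.50 m²·K/W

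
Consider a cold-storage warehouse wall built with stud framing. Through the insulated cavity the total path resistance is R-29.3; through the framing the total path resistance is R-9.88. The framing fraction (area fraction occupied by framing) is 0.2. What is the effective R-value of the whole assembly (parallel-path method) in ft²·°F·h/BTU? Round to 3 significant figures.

21.0 ft²·°F·h/BTU

U_eff = 0.8/29.3 + 0.2/9.88 = 0.0273 + 0.02024 = 0.04755
R_eff = 1/U_eff = 21.03 ft²·°F·h/BTU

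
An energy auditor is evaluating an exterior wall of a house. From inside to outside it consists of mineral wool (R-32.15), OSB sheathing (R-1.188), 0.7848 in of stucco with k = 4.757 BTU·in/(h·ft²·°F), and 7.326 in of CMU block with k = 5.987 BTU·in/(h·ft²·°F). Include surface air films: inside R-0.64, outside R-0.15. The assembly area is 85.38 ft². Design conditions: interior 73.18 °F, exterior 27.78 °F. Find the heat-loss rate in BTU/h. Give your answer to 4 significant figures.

109.1 BTU/h

0.7848/4.757 = 0.16498
7.326/5.987 = 1.2237
R_total = 0.64 + 32.15 + 1.188 + 0.16498 + 1.2237 + 0.15 = 35.517 ft²·°F·h/BTU
Q = A·ΔT/R = 85.38 × (73.18 − 27.78) / 35.517 = 109.14 BTU/h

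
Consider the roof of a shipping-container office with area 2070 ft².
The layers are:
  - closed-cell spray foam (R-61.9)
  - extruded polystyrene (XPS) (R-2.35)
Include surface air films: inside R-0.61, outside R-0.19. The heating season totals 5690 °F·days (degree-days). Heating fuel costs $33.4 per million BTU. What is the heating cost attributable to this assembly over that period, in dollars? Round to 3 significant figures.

R_total = 0.61 + 61.9 + 2.35 + 0.19 = 65.05 ft²·°F·h/BTU
E = A × HDD × 24 / R = 2070 × 5690 × 24 / 65.05 = 4346000 BTU
Cost = 4346000/10⁶ × 33.4 = $145.1

145 dollars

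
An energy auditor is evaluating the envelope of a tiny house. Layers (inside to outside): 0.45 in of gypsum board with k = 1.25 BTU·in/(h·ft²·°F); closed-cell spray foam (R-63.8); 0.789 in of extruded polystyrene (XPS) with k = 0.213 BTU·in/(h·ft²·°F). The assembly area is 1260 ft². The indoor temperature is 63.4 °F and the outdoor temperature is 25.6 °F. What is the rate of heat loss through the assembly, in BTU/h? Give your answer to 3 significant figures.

0.45/1.25 = 0.36
0.789/0.213 = 3.704
R_total = 0.36 + 63.8 + 3.704 = 67.86 ft²·°F·h/BTU
Q = A·ΔT/R = 1260 × (63.4 − 25.6) / 67.86 = 701.8 BTU/h

702 BTU/h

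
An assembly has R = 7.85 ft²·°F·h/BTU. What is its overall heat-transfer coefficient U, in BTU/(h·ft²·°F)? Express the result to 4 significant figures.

U = 1/R = 1/7.85 = 0.12739

0.1274 BTU/(h·ft²·°F)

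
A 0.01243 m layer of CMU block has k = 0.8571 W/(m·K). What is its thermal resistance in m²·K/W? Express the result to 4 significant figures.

0.01450 m²·K/W

R = L/k = 0.01243/0.8571 = 0.014502 m²·K/W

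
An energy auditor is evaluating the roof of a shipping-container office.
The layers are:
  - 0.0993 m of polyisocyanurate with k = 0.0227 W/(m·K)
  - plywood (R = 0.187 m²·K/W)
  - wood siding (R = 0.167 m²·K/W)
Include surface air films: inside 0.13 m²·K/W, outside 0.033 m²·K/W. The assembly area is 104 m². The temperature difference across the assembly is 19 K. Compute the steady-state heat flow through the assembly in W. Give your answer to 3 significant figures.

0.0993/0.0227 = 4.374
R_total = 0.13 + 4.374 + 0.187 + 0.167 + 0.033 = 4.891 m²·K/W
Q = A·ΔT/R = 104 × 19 / 4.891 = 404 W

404 W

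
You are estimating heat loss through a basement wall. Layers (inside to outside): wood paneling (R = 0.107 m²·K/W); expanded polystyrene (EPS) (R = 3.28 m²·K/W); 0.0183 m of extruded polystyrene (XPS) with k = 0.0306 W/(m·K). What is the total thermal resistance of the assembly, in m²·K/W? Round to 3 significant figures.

3.99 m²·K/W

0.0183/0.0306 = 0.598
R_total = 0.107 + 3.28 + 0.598 = 3.985 m²·K/W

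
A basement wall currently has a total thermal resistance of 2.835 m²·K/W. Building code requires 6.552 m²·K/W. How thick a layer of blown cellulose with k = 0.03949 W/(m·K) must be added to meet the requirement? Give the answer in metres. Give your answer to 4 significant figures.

ΔR = 6.552 − 2.835 = 3.717 m²·K/W
L = ΔR × k = 3.717 × 0.03949 = 0.14678 m

0.1468 m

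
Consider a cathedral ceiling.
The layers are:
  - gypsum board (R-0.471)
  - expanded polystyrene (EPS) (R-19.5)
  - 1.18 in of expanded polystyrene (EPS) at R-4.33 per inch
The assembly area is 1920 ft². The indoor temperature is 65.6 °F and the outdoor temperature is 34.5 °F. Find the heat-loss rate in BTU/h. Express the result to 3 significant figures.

2380 BTU/h

1.18 × 4.33 = 5.109
R_total = 0.471 + 19.5 + 5.109 = 25.08 ft²·°F·h/BTU
Q = A·ΔT/R = 1920 × (65.6 − 34.5) / 25.08 = 2381 BTU/h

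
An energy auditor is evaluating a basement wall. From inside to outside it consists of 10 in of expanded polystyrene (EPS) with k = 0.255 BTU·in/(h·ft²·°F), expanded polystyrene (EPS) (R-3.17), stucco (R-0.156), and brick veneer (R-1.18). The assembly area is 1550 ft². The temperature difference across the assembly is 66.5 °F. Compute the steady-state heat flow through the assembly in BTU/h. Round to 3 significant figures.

2360 BTU/h

10/0.255 = 39.22
R_total = 39.22 + 3.17 + 0.156 + 1.18 = 43.72 ft²·°F·h/BTU
Q = A·ΔT/R = 1550 × 66.5 / 43.72 = 2358 BTU/h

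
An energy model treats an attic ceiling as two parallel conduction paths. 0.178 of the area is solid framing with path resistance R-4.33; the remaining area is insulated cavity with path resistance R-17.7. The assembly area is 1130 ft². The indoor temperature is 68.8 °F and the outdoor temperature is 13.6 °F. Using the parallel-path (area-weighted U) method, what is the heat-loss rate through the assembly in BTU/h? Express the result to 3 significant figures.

U_eff = 0.822/17.7 + 0.178/4.33 = 0.04644 + 0.04111 = 0.08755
R_eff = 1/U_eff = 11.42 ft²·°F·h/BTU
Q = 1130 × (68.8 − 13.6) / 11.42 = 5461 BTU/h

5460 BTU/h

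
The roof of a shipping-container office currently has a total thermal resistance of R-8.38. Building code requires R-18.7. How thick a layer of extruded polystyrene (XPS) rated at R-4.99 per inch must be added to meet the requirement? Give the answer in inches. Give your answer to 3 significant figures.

2.07 in

ΔR = 18.7 − 8.38 = 10.32 ft²·°F·h/BTU
L = ΔR / (R/in) = 10.32/4.99 = 2.068 in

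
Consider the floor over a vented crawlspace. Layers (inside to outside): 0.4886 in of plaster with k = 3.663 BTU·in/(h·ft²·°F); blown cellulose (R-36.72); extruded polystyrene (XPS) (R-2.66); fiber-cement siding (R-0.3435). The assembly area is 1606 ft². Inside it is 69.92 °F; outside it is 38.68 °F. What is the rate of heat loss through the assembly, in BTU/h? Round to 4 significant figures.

1259 BTU/h

0.4886/3.663 = 0.13339
R_total = 0.13339 + 36.72 + 2.66 + 0.3435 = 39.857 ft²·°F·h/BTU
Q = A·ΔT/R = 1606 × (69.92 − 38.68) / 39.857 = 1258.8 BTU/h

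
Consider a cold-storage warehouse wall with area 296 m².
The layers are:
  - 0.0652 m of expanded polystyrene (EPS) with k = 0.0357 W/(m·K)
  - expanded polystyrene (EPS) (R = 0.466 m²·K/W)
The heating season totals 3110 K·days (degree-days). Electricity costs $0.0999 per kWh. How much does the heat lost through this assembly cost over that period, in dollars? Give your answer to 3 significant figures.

963 dollars

0.0652/0.0357 = 1.826
R_total = 1.826 + 0.466 = 2.292 m²·K/W
E = A × HDD × 24 / R / 1000 = 296 × 3110 × 24 / 2.292 / 1000 = 9638 kWh
Cost = 9638 × 0.0999 = $962.8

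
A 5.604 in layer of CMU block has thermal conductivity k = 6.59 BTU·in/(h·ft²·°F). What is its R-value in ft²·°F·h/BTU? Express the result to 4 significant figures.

0.8504 ft²·°F·h/BTU

R = L/k = 5.604/6.59 = 0.85038 ft²·°F·h/BTU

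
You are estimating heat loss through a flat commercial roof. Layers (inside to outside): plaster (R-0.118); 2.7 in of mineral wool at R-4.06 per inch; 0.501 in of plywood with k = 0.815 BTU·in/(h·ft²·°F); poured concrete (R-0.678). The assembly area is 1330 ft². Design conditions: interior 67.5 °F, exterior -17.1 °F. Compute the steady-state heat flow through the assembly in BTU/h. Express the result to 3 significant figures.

9090 BTU/h

2.7 × 4.06 = 10.96
0.501/0.815 = 0.6147
R_total = 0.118 + 10.96 + 0.6147 + 0.678 = 12.37 ft²·°F·h/BTU
Q = A·ΔT/R = 1330 × (67.5 − (-17.1)) / 12.37 = 9094 BTU/h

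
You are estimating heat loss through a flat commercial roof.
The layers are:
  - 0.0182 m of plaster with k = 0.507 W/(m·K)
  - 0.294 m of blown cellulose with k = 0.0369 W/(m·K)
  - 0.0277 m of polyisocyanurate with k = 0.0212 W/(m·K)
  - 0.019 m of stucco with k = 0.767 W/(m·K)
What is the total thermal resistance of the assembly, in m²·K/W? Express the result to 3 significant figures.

9.33 m²·K/W

0.0182/0.507 = 0.0359
0.294/0.0369 = 7.967
0.0277/0.0212 = 1.307
0.019/0.767 = 0.02477
R_total = 0.0359 + 7.967 + 1.307 + 0.02477 = 9.335 m²·K/W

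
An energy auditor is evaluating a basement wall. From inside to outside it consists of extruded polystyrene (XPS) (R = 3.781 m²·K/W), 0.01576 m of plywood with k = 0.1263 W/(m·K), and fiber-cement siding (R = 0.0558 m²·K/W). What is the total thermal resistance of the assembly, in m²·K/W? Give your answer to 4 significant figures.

0.01576/0.1263 = 0.12478
R_total = 3.781 + 0.12478 + 0.0558 = 3.9616 m²·K/W

3.962 m²·K/W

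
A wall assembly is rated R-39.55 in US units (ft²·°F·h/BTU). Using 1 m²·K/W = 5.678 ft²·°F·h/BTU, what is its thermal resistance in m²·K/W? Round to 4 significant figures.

R_SI = 39.55/5.678 = 6.9655

6.965 m²·K/W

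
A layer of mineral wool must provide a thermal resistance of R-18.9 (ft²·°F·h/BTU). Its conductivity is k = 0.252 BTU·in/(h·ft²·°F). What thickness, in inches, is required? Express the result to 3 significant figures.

L = R × k = 18.9 × 0.252 = 4.763 in

4.76 in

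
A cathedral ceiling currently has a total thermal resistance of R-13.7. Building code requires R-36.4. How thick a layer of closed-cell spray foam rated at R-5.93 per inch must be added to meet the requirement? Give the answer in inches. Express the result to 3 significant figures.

3.83 in

ΔR = 36.4 − 13.7 = 22.7 ft²·°F·h/BTU
L = ΔR / (R/in) = 22.7/5.93 = 3.828 in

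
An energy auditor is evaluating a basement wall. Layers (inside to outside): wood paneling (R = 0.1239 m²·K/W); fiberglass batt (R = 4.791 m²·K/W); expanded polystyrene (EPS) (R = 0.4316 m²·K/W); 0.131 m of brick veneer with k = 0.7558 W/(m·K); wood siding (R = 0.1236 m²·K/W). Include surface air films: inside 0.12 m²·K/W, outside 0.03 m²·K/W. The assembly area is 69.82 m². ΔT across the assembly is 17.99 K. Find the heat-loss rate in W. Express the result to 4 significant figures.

0.131/0.7558 = 0.17333
R_total = 0.12 + 0.1239 + 4.791 + 0.4316 + 0.17333 + 0.1236 + 0.03 = 5.7934 m²·K/W
Q = A·ΔT/R = 69.82 × 17.99 / 5.7934 = 216.81 W

216.8 W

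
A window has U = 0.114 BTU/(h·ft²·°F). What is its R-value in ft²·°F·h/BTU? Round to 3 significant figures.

8.77 ft²·°F·h/BTU

R = 1/U = 1/0.114 = 8.772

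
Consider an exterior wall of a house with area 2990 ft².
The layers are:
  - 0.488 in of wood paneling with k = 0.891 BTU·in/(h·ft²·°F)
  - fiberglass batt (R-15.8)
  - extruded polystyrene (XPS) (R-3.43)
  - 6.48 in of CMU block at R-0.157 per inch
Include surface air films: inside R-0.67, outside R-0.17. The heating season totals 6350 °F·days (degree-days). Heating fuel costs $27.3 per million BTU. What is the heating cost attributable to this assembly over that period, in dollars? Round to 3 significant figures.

0.488/0.891 = 0.5477
6.48 × 0.157 = 1.017
R_total = 0.67 + 0.5477 + 15.8 + 3.43 + 1.017 + 0.17 = 21.64 ft²·°F·h/BTU
E = A × HDD × 24 / R = 2990 × 6350 × 24 / 21.64 = 21060000 BTU
Cost = 21060000/10⁶ × 27.3 = $575

575 dollars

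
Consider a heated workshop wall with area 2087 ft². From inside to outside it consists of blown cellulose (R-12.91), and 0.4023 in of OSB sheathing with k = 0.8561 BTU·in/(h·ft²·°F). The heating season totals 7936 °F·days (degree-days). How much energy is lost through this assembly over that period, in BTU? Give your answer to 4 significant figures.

29710000 BTU

0.4023/0.8561 = 0.46992
R_total = 12.91 + 0.46992 = 13.38 ft²·°F·h/BTU
E = A × HDD × 24 / R = 2087 × 7936 × 24 / 13.38 = 29709000 BTU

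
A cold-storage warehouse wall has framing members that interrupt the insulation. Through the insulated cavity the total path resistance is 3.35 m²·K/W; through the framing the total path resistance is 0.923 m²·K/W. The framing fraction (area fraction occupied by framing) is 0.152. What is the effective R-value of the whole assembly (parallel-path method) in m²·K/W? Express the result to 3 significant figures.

2.39 m²·K/W

U_eff = 0.848/3.35 + 0.152/0.923 = 0.2531 + 0.1647 = 0.4178
R_eff = 1/U_eff = 2.393 m²·K/W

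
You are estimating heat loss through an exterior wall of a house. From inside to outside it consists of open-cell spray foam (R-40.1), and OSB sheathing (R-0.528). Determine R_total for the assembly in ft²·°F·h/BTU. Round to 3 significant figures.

40.6 ft²·°F·h/BTU

R_total = 40.1 + 0.528 = 40.63 ft²·°F·h/BTU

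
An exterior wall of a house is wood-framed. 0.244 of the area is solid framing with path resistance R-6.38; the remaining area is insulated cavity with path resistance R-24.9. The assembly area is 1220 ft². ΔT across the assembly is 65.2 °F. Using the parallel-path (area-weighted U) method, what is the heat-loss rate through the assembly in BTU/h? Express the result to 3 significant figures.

U_eff = 0.756/24.9 + 0.244/6.38 = 0.03036 + 0.03824 = 0.06861
R_eff = 1/U_eff = 14.58 ft²·°F·h/BTU
Q = 1220 × 65.2 / 14.58 = 5457 BTU/h

5460 BTU/h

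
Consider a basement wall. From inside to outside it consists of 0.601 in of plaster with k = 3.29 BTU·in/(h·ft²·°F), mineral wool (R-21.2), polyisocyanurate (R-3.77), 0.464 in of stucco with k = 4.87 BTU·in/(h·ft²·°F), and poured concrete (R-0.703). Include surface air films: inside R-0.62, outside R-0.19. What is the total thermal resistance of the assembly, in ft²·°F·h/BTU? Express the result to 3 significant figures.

0.601/3.29 = 0.1827
0.464/4.87 = 0.09528
R_total = 0.62 + 0.1827 + 21.2 + 3.77 + 0.09528 + 0.703 + 0.19 = 26.76 ft²·°F·h/BTU

26.8 ft²·°F·h/BTU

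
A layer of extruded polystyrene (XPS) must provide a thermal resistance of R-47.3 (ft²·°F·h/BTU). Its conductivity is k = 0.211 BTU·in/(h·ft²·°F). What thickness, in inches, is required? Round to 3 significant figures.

9.98 in

L = R × k = 47.3 × 0.211 = 9.98 in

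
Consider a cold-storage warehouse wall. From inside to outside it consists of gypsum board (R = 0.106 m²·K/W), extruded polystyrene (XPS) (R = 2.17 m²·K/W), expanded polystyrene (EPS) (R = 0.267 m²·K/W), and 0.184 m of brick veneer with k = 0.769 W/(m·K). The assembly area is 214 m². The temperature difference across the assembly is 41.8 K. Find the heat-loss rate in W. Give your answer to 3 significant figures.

0.184/0.769 = 0.2393
R_total = 0.106 + 2.17 + 0.267 + 0.2393 = 2.782 m²·K/W
Q = A·ΔT/R = 214 × 41.8 / 2.782 = 3215 W

3220 W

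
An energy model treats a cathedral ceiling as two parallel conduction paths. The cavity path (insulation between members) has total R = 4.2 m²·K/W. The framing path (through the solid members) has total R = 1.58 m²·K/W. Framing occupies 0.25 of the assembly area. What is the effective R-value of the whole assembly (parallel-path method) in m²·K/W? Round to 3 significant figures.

U_eff = 0.75/4.2 + 0.25/1.58 = 0.1786 + 0.1582 = 0.3368
R_eff = 1/U_eff = 2.969 m²·K/W

2.97 m²·K/W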